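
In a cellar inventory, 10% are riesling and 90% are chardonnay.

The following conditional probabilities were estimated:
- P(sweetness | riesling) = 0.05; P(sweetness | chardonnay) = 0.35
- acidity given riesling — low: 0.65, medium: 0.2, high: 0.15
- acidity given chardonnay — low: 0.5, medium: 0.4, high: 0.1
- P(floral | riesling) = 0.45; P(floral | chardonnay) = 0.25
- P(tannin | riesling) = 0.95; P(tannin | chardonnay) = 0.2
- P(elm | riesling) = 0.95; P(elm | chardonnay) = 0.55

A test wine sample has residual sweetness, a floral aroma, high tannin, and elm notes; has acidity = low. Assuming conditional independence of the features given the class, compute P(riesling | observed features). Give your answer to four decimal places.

0.2336

riesling: 0.1 × 0.05 × 0.65 × 0.45 × 0.95 × 0.95 = 0.00131990625
chardonnay: 0.9 × 0.35 × 0.5 × 0.25 × 0.2 × 0.55 = 0.00433125
P(riesling | x) = 0.00131990625 / 0.00565115625 ≈ 0.2336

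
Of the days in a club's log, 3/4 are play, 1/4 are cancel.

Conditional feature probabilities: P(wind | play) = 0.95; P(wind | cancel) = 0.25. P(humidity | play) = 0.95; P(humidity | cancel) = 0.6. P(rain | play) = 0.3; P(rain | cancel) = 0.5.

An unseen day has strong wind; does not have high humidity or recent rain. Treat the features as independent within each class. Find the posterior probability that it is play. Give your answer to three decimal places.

play: 0.75 × 0.95 × (1−0.95) × (1−0.3) = 0.0249375
cancel: 0.25 × 0.25 × (1−0.6) × (1−0.5) = 0.0125
P(play | x) = 0.0249375 / 0.0374375 ≈ 0.666

0.666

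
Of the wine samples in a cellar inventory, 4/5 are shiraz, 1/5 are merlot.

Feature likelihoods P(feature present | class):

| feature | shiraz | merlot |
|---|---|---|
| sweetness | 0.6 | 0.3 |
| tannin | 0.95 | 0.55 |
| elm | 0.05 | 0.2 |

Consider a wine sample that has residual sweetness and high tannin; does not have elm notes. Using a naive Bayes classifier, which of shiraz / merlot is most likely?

shiraz: 0.8 × 0.6 × 0.95 × (1−0.05) = 0.4332
merlot: 0.2 × 0.3 × 0.55 × (1−0.2) = 0.0264
Highest score → shiraz.

shiraz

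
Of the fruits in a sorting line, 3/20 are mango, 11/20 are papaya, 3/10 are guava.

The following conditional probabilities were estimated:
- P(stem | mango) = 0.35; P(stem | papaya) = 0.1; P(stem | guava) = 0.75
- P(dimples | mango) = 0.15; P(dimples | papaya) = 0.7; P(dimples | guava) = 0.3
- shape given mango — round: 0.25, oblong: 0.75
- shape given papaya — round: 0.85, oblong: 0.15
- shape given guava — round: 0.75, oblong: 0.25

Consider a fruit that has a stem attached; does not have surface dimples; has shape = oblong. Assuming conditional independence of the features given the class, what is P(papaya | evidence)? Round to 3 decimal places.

0.033

mango: 0.15 × 0.35 × (1−0.15) × 0.75 = 0.03346875
papaya: 0.55 × 0.1 × (1−0.7) × 0.15 = 0.002475
guava: 0.3 × 0.75 × (1−0.3) × 0.25 = 0.039375
P(papaya | x) = 0.002475 / 0.07531875 ≈ 0.033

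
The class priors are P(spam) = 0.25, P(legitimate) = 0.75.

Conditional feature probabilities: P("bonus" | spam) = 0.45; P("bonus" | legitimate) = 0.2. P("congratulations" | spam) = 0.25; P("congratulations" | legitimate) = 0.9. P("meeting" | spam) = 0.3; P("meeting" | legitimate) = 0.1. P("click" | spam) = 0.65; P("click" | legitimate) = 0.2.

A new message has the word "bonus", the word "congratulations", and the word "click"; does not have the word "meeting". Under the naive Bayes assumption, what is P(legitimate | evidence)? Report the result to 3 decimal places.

spam: 0.25 × 0.45 × 0.25 × (1−0.3) × 0.65 = 0.012796875
legitimate: 0.75 × 0.2 × 0.9 × (1−0.1) × 0.2 = 0.0243
P(legitimate | x) = 0.0243 / 0.037096875 ≈ 0.655

0.655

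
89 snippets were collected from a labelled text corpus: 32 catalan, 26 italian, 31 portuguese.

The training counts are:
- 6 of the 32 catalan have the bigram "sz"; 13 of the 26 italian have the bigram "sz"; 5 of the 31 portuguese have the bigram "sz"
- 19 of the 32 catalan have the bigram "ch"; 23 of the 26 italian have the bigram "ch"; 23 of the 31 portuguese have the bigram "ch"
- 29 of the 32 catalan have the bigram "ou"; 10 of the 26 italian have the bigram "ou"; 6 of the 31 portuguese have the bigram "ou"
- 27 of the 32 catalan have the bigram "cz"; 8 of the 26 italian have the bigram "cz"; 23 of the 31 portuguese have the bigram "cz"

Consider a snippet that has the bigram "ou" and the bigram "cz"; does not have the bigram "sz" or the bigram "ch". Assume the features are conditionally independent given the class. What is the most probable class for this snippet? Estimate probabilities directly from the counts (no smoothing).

catalan: (32/89) × (26/32) × (13/32) × (29/32) × (27/32) ≈ 0.0907483
italian: (26/89) × (13/26) × (3/26) × (10/26) × (8/26) ≈ 0.00199455
portuguese: (31/89) × (26/31) × (8/31) × (6/31) × (23/31) ≈ 0.010826
Highest score → catalan.

catalan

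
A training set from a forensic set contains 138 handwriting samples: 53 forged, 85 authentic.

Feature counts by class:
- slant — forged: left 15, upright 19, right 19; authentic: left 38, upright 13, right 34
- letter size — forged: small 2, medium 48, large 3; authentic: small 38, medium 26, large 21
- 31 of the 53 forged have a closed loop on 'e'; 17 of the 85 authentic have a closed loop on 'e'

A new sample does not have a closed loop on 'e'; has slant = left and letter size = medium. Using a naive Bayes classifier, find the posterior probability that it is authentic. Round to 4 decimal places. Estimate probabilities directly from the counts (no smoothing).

0.6225

forged: (53/138) × (15/53) × (48/53) × (22/53) ≈ 0.0408624
authentic: (85/138) × (38/85) × (26/85) × (68/85) ≈ 0.0673828
P(authentic | x) = 0.0673828 / 0.1082452 ≈ 0.6225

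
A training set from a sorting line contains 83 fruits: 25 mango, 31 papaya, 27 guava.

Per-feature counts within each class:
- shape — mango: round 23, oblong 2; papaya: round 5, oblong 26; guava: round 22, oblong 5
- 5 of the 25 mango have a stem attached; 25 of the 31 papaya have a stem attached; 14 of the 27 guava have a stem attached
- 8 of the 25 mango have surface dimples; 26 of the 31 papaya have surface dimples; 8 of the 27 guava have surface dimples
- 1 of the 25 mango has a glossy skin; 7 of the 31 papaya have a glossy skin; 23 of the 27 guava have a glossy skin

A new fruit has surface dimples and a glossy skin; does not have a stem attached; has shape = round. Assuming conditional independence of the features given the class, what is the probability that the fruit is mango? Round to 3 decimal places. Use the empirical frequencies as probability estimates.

0.076

mango: (25/83) × (23/25) × (20/25) × (8/25) × (1/25) ≈ 0.00283759
papaya: (31/83) × (5/31) × (6/31) × (26/31) × (7/31) ≈ 0.00220815
guava: (27/83) × (22/27) × (13/27) × (8/27) × (23/27) ≈ 0.0322118
P(mango | x) = 0.00283759 / 0.03725754 ≈ 0.076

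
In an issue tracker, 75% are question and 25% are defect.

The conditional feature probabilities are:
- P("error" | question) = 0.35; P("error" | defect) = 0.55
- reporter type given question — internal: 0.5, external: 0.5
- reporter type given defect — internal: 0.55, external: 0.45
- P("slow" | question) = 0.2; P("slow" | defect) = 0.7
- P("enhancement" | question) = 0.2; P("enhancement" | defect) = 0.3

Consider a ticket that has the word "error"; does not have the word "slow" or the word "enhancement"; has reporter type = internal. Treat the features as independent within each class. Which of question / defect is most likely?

question: 0.75 × 0.35 × 0.5 × (1−0.2) × (1−0.2) = 0.084
defect: 0.25 × 0.55 × 0.55 × (1−0.7) × (1−0.3) = 0.01588125
Highest score → question.

question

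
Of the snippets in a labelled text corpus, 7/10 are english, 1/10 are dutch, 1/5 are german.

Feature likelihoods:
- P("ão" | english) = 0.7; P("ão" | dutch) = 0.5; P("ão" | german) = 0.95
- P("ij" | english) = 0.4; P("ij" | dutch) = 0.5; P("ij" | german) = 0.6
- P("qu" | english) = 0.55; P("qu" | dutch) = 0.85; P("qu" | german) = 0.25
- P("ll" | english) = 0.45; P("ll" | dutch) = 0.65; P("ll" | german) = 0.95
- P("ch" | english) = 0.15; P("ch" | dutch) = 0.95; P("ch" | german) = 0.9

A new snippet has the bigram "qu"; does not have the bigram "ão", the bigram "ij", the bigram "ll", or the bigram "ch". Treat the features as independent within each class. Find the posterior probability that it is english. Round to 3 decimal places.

english: 0.7 × (1−0.7) × (1−0.4) × 0.55 × (1−0.45) × (1−0.15) = 0.03239775
dutch: 0.1 × (1−0.5) × (1−0.5) × 0.85 × (1−0.65) × (1−0.95) = 0.000371875
german: 0.2 × (1−0.95) × (1−0.6) × 0.25 × (1−0.95) × (1−0.9) = 0.000005
P(english | x) = 0.03239775 / 0.032774625 ≈ 0.989

0.989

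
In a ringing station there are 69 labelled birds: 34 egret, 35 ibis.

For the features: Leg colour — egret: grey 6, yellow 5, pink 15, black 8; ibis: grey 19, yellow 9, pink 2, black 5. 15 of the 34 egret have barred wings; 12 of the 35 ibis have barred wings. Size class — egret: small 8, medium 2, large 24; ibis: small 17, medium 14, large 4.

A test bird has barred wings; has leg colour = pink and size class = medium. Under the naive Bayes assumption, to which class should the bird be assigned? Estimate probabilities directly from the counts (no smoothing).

egret

egret: (34/69) × (15/34) × (15/34) × (2/34) ≈ 0.00564164
ibis: (35/69) × (2/35) × (12/35) × (14/35) ≈ 0.00397516
Highest score → egret.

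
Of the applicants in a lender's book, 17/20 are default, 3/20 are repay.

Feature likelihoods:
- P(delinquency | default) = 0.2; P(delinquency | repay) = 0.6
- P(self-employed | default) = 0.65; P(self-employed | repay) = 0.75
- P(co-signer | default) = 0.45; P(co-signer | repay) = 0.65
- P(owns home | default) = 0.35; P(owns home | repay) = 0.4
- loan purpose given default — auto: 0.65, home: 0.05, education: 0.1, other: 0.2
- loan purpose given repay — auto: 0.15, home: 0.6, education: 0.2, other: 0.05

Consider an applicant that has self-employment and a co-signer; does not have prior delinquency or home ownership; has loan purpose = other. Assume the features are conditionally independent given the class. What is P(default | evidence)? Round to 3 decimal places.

default: 0.85 × (1−0.2) × 0.65 × 0.45 × (1−0.35) × 0.2 = 0.025857
repay: 0.15 × (1−0.6) × 0.75 × 0.65 × (1−0.4) × 0.05 = 0.0008775
P(default | x) = 0.025857 / 0.0267345 ≈ 0.967

0.967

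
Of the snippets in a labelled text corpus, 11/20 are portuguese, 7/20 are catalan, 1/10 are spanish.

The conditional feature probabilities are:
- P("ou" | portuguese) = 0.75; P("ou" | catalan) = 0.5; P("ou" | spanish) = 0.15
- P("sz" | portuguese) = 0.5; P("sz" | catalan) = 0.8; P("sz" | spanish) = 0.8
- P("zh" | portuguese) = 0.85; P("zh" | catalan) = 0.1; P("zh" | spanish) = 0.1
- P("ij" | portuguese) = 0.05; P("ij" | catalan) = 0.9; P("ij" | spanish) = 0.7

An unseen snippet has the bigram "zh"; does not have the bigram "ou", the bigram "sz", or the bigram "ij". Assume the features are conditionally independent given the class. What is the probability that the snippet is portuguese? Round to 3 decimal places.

0.985

portuguese: 0.55 × (1−0.75) × (1−0.5) × 0.85 × (1−0.05) = 0.055515625
catalan: 0.35 × (1−0.5) × (1−0.8) × 0.1 × (1−0.9) = 0.00035
spanish: 0.1 × (1−0.15) × (1−0.8) × 0.1 × (1−0.7) = 0.00051
P(portuguese | x) = 0.055515625 / 0.056375625 ≈ 0.985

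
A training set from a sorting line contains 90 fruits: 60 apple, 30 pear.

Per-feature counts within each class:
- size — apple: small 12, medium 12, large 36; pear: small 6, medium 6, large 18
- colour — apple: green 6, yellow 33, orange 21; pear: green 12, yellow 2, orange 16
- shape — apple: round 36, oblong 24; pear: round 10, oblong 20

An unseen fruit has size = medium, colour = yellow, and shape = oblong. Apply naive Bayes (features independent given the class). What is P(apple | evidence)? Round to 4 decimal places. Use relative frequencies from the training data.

0.9083

apple: (60/90) × (12/60) × (33/60) × (24/60) ≈ 0.0293333
pear: (30/90) × (6/30) × (2/30) × (20/30) ≈ 0.00296296
P(apple | x) = 0.0293333 / 0.03229626 ≈ 0.9083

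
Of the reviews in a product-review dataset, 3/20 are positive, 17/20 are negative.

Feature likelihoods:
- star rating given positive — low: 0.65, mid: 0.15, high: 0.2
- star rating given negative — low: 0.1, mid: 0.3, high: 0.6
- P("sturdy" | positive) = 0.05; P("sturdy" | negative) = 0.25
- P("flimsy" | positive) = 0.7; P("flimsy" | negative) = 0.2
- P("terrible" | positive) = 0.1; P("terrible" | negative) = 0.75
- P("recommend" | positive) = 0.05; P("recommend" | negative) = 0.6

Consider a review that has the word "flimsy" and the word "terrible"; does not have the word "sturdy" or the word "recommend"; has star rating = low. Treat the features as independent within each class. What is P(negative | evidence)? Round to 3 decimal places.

0.383

positive: 0.15 × 0.65 × (1−0.05) × 0.7 × 0.1 × (1−0.05) = 0.0061595625
negative: 0.85 × 0.1 × (1−0.25) × 0.2 × 0.75 × (1−0.6) = 0.003825
P(negative | x) = 0.003825 / 0.0099845625 ≈ 0.383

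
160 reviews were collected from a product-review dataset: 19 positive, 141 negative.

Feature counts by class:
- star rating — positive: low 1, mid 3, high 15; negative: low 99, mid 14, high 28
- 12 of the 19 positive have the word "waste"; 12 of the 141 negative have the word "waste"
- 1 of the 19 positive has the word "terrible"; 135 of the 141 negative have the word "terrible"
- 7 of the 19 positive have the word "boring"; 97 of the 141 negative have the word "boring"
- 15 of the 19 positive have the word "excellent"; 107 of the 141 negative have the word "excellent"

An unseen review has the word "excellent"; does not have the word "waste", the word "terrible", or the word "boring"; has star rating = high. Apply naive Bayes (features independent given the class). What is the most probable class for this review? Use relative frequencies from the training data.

positive: (19/160) × (15/19) × (7/19) × (18/19) × (12/19) × (15/19) ≈ 0.0163155
negative: (141/160) × (28/141) × (129/141) × (6/141) × (44/141) × (107/141) ≈ 0.00161339
Highest score → positive.

positive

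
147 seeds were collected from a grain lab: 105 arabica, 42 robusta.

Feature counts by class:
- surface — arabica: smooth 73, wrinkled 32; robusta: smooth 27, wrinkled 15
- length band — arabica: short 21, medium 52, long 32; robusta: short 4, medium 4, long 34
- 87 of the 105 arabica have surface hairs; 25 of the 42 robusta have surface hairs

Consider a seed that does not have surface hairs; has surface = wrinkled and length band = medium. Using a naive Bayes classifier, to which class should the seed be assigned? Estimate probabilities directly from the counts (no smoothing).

arabica: (105/147) × (32/105) × (52/105) × (18/105) ≈ 0.0184812
robusta: (42/147) × (15/42) × (4/42) × (17/42) ≈ 0.00393355
Highest score → arabica.

arabica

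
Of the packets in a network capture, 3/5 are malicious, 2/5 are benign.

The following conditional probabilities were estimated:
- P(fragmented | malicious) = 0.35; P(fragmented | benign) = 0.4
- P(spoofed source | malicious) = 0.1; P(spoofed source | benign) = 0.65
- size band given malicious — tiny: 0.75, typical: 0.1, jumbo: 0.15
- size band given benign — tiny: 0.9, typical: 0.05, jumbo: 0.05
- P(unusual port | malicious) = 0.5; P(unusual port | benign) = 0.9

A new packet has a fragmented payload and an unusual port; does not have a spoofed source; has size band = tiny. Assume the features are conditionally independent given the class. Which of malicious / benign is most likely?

malicious

malicious: 0.6 × 0.35 × (1−0.1) × 0.75 × 0.5 = 0.070875
benign: 0.4 × 0.4 × (1−0.65) × 0.9 × 0.9 = 0.04536
Highest score → malicious.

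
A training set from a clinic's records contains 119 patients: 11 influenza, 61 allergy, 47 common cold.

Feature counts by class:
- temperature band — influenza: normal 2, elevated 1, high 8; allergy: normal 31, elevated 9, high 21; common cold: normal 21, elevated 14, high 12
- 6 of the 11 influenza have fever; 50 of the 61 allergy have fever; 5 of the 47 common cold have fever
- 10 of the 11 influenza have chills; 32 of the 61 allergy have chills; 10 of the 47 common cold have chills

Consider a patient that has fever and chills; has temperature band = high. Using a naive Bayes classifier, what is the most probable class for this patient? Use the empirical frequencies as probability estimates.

allergy

influenza: (11/119) × (8/11) × (6/11) × (10/11) ≈ 0.0333356
allergy: (61/119) × (21/61) × (50/61) × (32/61) ≈ 0.0758809
common cold: (47/119) × (12/47) × (5/47) × (10/47) ≈ 0.00228249
Highest score → allergy.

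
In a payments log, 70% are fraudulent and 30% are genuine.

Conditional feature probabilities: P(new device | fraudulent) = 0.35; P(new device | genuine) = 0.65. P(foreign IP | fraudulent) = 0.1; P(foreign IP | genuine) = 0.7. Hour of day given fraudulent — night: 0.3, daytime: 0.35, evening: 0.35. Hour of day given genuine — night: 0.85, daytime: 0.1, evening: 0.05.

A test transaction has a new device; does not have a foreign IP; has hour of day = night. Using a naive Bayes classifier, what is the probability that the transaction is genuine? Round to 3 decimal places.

fraudulent: 0.7 × 0.35 × (1−0.1) × 0.3 = 0.06615
genuine: 0.3 × 0.65 × (1−0.7) × 0.85 = 0.049725
P(genuine | x) = 0.049725 / 0.115875 ≈ 0.429

0.429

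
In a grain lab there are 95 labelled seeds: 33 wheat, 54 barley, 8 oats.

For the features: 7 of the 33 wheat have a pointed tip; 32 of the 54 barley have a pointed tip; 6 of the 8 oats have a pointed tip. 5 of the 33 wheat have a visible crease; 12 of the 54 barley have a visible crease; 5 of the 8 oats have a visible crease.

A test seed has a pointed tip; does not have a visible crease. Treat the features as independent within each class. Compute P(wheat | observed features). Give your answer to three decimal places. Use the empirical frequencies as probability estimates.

0.180

wheat: (33/95) × (7/33) × (28/33) ≈ 0.0625199
barley: (54/95) × (32/54) × (42/54) ≈ 0.261988
oats: (8/95) × (6/8) × (3/8) ≈ 0.0236842
P(wheat | x) = 0.0625199 / 0.3481921 ≈ 0.180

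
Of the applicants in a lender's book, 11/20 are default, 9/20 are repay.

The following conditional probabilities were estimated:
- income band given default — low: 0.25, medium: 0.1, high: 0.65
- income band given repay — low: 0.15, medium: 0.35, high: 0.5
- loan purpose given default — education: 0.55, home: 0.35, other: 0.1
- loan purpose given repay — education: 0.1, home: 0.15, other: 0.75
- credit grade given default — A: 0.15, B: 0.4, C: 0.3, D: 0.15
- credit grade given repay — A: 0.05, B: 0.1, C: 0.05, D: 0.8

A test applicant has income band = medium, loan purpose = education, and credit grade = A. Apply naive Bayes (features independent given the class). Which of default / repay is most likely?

default

default: 0.55 × 0.1 × 0.55 × 0.15 = 0.0045375
repay: 0.45 × 0.35 × 0.1 × 0.05 = 0.0007875
Highest score → default.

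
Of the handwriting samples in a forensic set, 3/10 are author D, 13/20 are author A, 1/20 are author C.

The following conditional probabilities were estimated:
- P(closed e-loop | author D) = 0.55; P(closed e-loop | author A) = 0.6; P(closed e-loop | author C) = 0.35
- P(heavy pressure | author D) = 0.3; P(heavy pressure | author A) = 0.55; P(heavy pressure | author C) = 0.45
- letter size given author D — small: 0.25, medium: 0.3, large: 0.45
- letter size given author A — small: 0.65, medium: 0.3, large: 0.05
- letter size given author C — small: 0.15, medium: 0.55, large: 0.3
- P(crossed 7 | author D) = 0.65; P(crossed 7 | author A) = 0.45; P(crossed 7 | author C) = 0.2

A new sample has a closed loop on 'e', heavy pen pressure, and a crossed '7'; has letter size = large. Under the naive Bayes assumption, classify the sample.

author D: 0.3 × 0.55 × 0.3 × 0.45 × 0.65 = 0.01447875
author A: 0.65 × 0.6 × 0.55 × 0.05 × 0.45 = 0.00482625
author C: 0.05 × 0.35 × 0.45 × 0.3 × 0.2 = 0.0004725
Highest score → author D.

author D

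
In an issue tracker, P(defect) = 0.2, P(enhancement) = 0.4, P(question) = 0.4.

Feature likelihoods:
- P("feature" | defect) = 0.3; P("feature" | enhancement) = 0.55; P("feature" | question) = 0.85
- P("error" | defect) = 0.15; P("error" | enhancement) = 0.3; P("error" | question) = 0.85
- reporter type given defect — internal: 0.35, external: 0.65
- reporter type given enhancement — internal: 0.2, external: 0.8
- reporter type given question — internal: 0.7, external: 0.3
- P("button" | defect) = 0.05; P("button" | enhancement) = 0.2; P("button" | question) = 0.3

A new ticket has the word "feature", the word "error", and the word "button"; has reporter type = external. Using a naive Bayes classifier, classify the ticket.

defect: 0.2 × 0.3 × 0.15 × 0.65 × 0.05 = 0.0002925
enhancement: 0.4 × 0.55 × 0.3 × 0.8 × 0.2 = 0.01056
question: 0.4 × 0.85 × 0.85 × 0.3 × 0.3 = 0.02601
Highest score → question.

question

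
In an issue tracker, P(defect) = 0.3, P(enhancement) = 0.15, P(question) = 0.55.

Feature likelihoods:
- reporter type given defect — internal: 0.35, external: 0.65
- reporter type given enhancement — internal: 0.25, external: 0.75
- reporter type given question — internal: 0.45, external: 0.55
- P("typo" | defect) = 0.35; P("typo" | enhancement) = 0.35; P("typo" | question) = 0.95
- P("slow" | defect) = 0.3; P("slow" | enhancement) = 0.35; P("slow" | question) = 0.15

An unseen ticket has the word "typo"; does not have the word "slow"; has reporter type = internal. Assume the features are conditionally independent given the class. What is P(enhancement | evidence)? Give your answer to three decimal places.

0.036

defect: 0.3 × 0.35 × 0.35 × (1−0.3) = 0.025725
enhancement: 0.15 × 0.25 × 0.35 × (1−0.35) = 0.00853125
question: 0.55 × 0.45 × 0.95 × (1−0.15) = 0.19985625
P(enhancement | x) = 0.00853125 / 0.2341125 ≈ 0.036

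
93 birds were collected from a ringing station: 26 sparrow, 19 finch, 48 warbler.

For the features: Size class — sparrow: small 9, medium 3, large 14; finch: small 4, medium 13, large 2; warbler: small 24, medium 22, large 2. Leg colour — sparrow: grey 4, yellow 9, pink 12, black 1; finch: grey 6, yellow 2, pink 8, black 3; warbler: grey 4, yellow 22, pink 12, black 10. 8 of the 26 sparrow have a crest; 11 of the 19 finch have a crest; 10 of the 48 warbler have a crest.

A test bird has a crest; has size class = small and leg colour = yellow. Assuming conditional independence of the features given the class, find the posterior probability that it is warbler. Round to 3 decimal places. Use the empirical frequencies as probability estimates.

sparrow: (26/93) × (9/26) × (9/26) × (8/26) ≈ 0.0103073
finch: (19/93) × (4/19) × (2/19) × (11/19) ≈ 0.00262115
warbler: (48/93) × (24/48) × (22/48) × (10/48) ≈ 0.0246416
P(warbler | x) = 0.0246416 / 0.03757005 ≈ 0.656

0.656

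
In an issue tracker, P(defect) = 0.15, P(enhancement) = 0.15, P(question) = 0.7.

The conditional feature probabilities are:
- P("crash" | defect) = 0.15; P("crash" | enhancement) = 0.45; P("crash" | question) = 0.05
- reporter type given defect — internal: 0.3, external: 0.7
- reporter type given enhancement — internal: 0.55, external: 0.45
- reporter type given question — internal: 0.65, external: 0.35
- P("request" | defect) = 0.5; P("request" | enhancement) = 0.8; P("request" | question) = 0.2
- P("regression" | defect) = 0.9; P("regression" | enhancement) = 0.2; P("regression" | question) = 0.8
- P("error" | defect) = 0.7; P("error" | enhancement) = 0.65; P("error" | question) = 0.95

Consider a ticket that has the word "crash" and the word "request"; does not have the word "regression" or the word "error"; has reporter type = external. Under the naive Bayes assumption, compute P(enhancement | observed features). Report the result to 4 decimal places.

0.9631

defect: 0.15 × 0.15 × 0.7 × 0.5 × (1−0.9) × (1−0.7) = 0.00023625
enhancement: 0.15 × 0.45 × 0.45 × 0.8 × (1−0.2) × (1−0.65) = 0.006804
question: 0.7 × 0.05 × 0.35 × 0.2 × (1−0.8) × (1−0.95) = 0.0000245
P(enhancement | x) = 0.006804 / 0.00706475 ≈ 0.9631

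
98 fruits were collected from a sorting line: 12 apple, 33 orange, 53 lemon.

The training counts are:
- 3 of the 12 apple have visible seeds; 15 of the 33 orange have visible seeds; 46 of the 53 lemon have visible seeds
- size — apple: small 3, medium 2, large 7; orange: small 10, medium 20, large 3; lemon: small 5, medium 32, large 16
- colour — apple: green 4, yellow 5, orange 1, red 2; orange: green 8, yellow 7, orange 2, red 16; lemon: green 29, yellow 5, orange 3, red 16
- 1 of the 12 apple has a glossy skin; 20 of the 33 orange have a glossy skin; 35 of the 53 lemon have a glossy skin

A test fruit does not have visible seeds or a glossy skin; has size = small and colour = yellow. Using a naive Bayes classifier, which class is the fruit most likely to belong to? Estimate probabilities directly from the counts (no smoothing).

apple

apple: (12/98) × (9/12) × (3/12) × (5/12) × (11/12) ≈ 0.00876913
orange: (33/98) × (18/33) × (10/33) × (7/33) × (13/33) ≈ 0.004651
lemon: (53/98) × (7/53) × (5/53) × (5/53) × (18/53) ≈ 0.000215902
Highest score → apple.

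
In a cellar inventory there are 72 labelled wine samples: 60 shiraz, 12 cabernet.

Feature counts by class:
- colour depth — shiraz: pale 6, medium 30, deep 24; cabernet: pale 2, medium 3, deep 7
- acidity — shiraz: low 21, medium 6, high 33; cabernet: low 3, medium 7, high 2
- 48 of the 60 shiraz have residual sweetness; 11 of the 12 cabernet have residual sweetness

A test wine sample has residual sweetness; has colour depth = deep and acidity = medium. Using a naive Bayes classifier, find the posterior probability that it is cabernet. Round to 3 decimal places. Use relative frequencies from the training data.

shiraz: (60/72) × (24/60) × (6/60) × (48/60) ≈ 0.0266667
cabernet: (12/72) × (7/12) × (7/12) × (11/12) ≈ 0.0519869
P(cabernet | x) = 0.0519869 / 0.0786536 ≈ 0.661

0.661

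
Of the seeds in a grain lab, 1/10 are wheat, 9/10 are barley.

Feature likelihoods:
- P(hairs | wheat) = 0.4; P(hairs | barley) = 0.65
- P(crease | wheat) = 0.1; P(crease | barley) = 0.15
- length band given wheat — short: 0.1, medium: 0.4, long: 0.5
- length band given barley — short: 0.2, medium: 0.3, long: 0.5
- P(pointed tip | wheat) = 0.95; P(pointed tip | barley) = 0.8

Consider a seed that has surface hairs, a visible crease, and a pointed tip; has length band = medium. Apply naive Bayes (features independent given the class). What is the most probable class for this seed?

barley

wheat: 0.1 × 0.4 × 0.1 × 0.4 × 0.95 = 0.00152
barley: 0.9 × 0.65 × 0.15 × 0.3 × 0.8 = 0.02106
Highest score → barley.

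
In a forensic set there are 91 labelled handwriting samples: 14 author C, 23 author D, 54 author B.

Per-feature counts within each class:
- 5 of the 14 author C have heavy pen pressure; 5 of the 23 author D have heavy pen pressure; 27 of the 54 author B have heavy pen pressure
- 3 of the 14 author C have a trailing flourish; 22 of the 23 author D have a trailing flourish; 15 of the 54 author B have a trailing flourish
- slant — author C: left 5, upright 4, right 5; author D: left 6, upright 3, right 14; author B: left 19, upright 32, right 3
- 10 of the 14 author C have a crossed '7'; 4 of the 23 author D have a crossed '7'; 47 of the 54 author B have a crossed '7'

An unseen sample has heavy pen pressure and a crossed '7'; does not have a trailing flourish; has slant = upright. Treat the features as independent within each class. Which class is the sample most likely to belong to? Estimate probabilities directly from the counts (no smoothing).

author C: (14/91) × (5/14) × (11/14) × (4/14) × (10/14) ≈ 0.00881043
author D: (23/91) × (5/23) × (1/23) × (3/23) × (4/23) ≈ 0.0000541909
author B: (54/91) × (27/54) × (39/54) × (32/54) × (47/54) ≈ 0.110523
Highest score → author B.

author B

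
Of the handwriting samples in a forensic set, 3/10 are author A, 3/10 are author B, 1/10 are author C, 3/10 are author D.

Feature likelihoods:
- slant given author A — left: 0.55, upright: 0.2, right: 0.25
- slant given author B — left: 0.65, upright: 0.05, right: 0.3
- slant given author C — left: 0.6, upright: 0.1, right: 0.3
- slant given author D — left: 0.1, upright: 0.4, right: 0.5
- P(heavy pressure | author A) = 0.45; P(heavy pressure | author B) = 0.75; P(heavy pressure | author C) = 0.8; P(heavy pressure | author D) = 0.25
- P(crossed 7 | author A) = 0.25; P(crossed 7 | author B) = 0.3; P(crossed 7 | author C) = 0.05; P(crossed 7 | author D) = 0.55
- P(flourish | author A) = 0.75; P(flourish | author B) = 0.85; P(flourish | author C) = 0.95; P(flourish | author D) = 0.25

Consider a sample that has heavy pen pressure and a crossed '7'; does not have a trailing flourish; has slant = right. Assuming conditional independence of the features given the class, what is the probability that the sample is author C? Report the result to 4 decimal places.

author A: 0.3 × 0.25 × 0.45 × 0.25 × (1−0.75) = 0.002109375
author B: 0.3 × 0.3 × 0.75 × 0.3 × (1−0.85) = 0.0030375
author C: 0.1 × 0.3 × 0.8 × 0.05 × (1−0.95) = 0.00006
author D: 0.3 × 0.5 × 0.25 × 0.55 × (1−0.25) = 0.01546875
P(author C | x) = 0.00006 / 0.020675625 ≈ 0.0029

0.0029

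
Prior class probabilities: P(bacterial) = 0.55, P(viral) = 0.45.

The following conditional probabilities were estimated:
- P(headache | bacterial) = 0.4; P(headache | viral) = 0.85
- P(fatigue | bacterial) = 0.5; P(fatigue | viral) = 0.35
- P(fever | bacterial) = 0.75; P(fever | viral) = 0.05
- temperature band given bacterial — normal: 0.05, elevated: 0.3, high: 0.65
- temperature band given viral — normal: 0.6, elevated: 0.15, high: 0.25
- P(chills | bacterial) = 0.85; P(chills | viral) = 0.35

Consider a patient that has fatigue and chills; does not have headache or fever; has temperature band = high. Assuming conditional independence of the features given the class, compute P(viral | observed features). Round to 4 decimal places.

0.0793

bacterial: 0.55 × (1−0.4) × 0.5 × (1−0.75) × 0.65 × 0.85 = 0.022790625
viral: 0.45 × (1−0.85) × 0.35 × (1−0.05) × 0.25 × 0.35 = 0.001963828125
P(viral | x) = 0.001963828125 / 0.024754453125 ≈ 0.0793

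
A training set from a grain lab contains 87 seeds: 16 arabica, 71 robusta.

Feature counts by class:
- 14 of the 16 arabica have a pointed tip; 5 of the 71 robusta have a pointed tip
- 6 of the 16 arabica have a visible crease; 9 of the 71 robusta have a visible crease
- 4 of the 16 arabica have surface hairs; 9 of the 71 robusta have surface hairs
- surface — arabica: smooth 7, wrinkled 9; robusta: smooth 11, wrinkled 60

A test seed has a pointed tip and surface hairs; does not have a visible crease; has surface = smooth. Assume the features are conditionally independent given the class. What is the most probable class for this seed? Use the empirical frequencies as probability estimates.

arabica

arabica: (16/87) × (14/16) × (10/16) × (4/16) × (7/16) ≈ 0.0110004
robusta: (71/87) × (5/71) × (62/71) × (9/71) × (11/71) ≈ 0.000985604
Highest score → arabica.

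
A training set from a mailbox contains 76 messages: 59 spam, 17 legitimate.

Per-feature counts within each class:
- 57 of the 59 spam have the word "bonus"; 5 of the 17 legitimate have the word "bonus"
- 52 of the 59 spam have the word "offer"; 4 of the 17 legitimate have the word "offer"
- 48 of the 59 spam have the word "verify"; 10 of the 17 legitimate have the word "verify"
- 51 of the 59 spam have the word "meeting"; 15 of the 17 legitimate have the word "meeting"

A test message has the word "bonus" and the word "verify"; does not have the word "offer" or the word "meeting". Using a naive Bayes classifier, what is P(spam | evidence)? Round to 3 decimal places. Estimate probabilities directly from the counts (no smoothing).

spam: (59/76) × (57/59) × (7/59) × (48/59) × (8/59) ≈ 0.009816
legitimate: (17/76) × (5/17) × (13/17) × (10/17) × (2/17) ≈ 0.00348163
P(spam | x) = 0.009816 / 0.01329763 ≈ 0.738

0.738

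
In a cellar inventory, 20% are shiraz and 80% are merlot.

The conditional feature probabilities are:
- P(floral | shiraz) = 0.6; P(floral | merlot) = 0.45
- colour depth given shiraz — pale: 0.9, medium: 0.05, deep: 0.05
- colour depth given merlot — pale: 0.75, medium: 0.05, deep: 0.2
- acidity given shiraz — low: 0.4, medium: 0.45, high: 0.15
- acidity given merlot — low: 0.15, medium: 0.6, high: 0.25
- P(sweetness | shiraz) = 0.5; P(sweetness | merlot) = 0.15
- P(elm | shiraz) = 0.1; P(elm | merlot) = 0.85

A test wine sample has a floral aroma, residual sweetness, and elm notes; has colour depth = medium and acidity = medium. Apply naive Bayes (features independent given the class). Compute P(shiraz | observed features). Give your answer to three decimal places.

0.089

shiraz: 0.2 × 0.6 × 0.05 × 0.45 × 0.5 × 0.1 = 0.000135
merlot: 0.8 × 0.45 × 0.05 × 0.6 × 0.15 × 0.85 = 0.001377
P(shiraz | x) = 0.000135 / 0.001512 ≈ 0.089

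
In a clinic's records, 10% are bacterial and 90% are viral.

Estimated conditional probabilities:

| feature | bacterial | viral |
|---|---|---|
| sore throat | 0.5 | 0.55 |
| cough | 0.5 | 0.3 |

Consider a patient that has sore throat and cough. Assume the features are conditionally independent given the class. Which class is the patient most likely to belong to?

viral

bacterial: 0.1 × 0.5 × 0.5 = 0.025
viral: 0.9 × 0.55 × 0.3 = 0.1485
Highest score → viral.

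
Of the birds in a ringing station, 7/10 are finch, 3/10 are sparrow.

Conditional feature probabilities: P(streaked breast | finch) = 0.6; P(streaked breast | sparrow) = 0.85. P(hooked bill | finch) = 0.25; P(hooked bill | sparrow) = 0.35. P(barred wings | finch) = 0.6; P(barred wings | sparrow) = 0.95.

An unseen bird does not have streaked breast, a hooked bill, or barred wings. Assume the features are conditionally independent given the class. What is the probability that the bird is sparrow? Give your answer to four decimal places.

0.0171

finch: 0.7 × (1−0.6) × (1−0.25) × (1−0.6) = 0.084
sparrow: 0.3 × (1−0.85) × (1−0.35) × (1−0.95) = 0.0014625
P(sparrow | x) = 0.0014625 / 0.0854625 ≈ 0.0171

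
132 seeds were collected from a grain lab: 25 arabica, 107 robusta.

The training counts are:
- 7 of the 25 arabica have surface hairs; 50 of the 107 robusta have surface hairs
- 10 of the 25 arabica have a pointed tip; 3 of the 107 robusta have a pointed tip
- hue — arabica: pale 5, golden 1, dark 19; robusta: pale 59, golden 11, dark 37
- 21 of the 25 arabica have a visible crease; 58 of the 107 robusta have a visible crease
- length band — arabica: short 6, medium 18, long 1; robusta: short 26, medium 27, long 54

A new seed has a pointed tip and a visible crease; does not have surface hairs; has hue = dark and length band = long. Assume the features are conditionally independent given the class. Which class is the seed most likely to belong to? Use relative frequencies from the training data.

arabica: (25/132) × (18/25) × (10/25) × (19/25) × (21/25) × (1/25) ≈ 0.00139287
robusta: (107/132) × (57/107) × (3/107) × (37/107) × (58/107) × (54/107) ≈ 0.00114528
Highest score → arabica.

arabica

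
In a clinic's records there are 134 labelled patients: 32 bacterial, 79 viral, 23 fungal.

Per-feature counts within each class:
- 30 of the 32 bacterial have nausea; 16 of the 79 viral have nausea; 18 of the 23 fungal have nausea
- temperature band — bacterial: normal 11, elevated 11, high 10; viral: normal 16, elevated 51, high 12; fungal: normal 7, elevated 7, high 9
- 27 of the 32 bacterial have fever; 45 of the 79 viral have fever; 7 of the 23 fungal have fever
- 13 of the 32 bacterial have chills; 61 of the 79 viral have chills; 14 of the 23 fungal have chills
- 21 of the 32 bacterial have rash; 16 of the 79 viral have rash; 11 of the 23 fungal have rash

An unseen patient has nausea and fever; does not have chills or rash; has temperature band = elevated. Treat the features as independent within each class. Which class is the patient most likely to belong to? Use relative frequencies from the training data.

bacterial

bacterial: (32/134) × (30/32) × (11/32) × (27/32) × (19/32) × (11/32) ≈ 0.0132532
viral: (79/134) × (16/79) × (51/79) × (45/79) × (18/79) × (63/79) ≈ 0.00797816
fungal: (23/134) × (18/23) × (7/23) × (7/23) × (9/23) × (12/23) ≈ 0.00254025
Highest score → bacterial.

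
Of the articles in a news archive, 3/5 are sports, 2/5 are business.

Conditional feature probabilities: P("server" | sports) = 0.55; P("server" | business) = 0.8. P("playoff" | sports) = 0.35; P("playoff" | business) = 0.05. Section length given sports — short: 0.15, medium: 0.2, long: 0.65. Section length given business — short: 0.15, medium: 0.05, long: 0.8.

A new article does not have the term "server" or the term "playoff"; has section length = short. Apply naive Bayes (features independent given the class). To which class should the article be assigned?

sports: 0.6 × (1−0.55) × (1−0.35) × 0.15 = 0.026325
business: 0.4 × (1−0.8) × (1−0.05) × 0.15 = 0.0114
Highest score → sports.

sports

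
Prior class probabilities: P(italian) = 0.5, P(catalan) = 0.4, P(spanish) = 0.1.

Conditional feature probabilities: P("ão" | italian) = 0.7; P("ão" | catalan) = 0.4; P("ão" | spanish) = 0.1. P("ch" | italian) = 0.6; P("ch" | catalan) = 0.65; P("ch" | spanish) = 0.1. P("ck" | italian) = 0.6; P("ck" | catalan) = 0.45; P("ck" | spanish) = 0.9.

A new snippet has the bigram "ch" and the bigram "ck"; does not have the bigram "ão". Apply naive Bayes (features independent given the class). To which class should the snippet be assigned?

italian: 0.5 × (1−0.7) × 0.6 × 0.6 = 0.054
catalan: 0.4 × (1−0.4) × 0.65 × 0.45 = 0.0702
spanish: 0.1 × (1−0.1) × 0.1 × 0.9 = 0.0081
Highest score → catalan.

catalan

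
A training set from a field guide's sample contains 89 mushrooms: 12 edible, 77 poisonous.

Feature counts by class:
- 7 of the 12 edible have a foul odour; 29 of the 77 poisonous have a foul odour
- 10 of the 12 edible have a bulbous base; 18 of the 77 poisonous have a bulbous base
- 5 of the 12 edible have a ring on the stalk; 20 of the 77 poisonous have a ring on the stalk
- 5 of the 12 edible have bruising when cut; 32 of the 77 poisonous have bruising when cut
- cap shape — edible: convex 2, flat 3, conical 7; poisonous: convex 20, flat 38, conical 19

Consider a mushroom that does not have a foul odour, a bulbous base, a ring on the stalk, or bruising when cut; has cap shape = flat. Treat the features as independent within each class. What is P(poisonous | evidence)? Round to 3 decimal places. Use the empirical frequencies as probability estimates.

edible: (12/89) × (5/12) × (2/12) × (7/12) × (7/12) × (3/12) ≈ 0.00079653
poisonous: (77/89) × (48/77) × (59/77) × (57/77) × (45/77) × (38/77) ≈ 0.088229
P(poisonous | x) = 0.088229 / 0.08902553 ≈ 0.991

0.991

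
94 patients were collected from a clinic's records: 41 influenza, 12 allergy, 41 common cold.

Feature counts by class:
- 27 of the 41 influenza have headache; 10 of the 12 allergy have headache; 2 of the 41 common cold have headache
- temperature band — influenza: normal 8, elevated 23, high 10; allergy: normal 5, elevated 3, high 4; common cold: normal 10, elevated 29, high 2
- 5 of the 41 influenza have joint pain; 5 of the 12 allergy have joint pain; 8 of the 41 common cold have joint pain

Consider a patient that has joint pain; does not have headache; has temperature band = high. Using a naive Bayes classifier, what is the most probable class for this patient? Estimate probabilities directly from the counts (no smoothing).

influenza

influenza: (41/94) × (14/41) × (10/41) × (5/41) ≈ 0.00442999
allergy: (12/94) × (2/12) × (4/12) × (5/12) ≈ 0.00295508
common cold: (41/94) × (39/41) × (2/41) × (8/41) ≈ 0.00394902
Highest score → influenza.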